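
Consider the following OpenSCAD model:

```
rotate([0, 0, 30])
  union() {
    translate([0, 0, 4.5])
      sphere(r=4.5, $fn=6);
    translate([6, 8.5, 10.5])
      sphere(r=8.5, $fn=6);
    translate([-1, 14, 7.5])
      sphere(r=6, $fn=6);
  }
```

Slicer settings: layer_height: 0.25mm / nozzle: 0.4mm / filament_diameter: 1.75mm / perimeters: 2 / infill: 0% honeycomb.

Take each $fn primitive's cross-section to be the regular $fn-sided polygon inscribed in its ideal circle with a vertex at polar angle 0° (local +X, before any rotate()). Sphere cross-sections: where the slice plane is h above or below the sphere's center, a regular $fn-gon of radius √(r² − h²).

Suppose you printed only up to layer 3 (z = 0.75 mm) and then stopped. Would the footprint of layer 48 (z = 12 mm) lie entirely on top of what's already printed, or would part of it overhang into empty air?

Compare the two slices. At z = 0.75: the r=4.5 sphere contributes a regular 6-gon of circumradius √(4.5²−3.75²) = 2.487 (area = (6/2)·2.487²·sin(360°/6) = 16.08 mm²); the sphere at (6, 8.5) is not intersected at this z (|z−center|=9.750 > r=8.5); the sphere at (-1, 14) is absent (|z−center|=6.750 > r=6); Combining (union): only the r=4.5 sphere is present, so the union is just that shape — area = 16.08 mm²; (rotated 30° about Z; rotation is an isometry so areas/perimeters/island counts are preserved). At z = 12: the sphere is absent (|z−center|=7.500 > r=4.5); the r=8.5 sphere at (6, 8.5) contributes a regular 6-gon of circumradius √(8.5²−1.5²) = 8.367 (area = (6/2)·8.367²·sin(360°/6) = 181.87 mm²); the r=6 sphere at (-1, 14) slices to a regular 6-gon of circumradius 3.969 (√(r²−h²) with h=4.5 from center) (area = (6/2)·3.969²·sin(360°/6) = 40.92 mm²); Merging all regions: the regions partially overlap — summed areas 222.79 mm² minus the doubly-counted overlap 9.43 mm² gives 213.35 mm² — area = 213.35 mm²; (whole slice rotated 30° about Z — lengths, areas and connectivity unchanged). Checking containment: at z = 12 the cross-section extends beyond the z = 0.75 cross-section by about 213.35 mm².

part overhangs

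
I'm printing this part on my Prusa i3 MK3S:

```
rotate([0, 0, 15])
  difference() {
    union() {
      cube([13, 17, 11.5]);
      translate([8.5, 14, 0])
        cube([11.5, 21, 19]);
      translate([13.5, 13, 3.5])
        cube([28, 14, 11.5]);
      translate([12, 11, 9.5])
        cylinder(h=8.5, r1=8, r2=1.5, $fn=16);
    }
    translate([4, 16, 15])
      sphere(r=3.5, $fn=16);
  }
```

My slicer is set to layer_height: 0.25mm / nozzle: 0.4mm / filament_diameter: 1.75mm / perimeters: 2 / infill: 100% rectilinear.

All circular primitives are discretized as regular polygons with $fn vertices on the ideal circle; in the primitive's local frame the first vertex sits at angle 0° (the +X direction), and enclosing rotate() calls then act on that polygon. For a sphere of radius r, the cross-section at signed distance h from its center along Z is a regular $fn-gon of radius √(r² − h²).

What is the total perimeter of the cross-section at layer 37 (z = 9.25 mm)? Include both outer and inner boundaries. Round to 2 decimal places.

155.00 mm

At z = 9.25 mm: the cube (footprint 13×17) is included at this height (perimeter 60.00 mm); the 11.5×21 cube at (8.5, 14) contributes its full rectangle (perimeter 65.00 mm); the cube at (13.5, 13) (footprint 28×14) is included at this height (perimeter 84.00 mm); the cone at (12, 11) is not intersected at this z (z outside [9.5, 18]); Combining (union): the regions partially overlap (shared area 98.00 mm²), so the edge portions inside another operand are dropped and the merged outline is re-measured after clipping — boundary = 155.00 mm; the sphere at (4, 16) is not intersected at this z (|z−center|=5.750 > r=3.5); Subtracting the remaining from the first: none of the subtracted shapes is present at this height, so that combined region is unchanged — boundary = 155.00 mm; (rotated 15° about Z; rotation is an isometry so areas/perimeters/island counts are preserved). Overall, the cross-section is a single solid region. Total boundary length (outer) = 155.00 mm.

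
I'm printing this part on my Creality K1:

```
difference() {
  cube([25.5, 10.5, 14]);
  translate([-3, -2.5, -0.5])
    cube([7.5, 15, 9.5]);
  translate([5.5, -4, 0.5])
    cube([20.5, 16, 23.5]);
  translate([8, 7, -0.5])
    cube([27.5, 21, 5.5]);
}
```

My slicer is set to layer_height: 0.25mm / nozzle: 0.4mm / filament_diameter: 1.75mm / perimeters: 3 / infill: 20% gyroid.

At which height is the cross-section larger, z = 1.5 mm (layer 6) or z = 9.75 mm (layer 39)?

Layer 6 (z = 1.5): the cube (footprint 25.5×10.5) is included at this height (area 267.75 mm²); the cube at (-3, -2.5) (footprint 7.5×15) is included at this height (area 112.50 mm²); the cube at (5.5, -4) (footprint 20.5×16) is included at this height (area 328.00 mm²); the cube at (8, 7) is present — its section is the full 27.5×21 rectangle (area 577.50 mm²); Taking the first minus the rest: starting from the 25.5×10.5 cube (267.75 mm²), the 7.5×15 cube at (-3, -2.5) partially overlaps it — only the 47.25 mm² overlap (of its 112.50 mm²) is removed, clipping the outline; the 20.5×16 cube at (5.5, -4) partially overlaps it — only the 210.00 mm² overlap (of its 328.00 mm²) is removed, clipping the outline; the 27.5×21 cube at (8, 7) misses the remaining region (no effect) — area = 10.50 mm². So its area = 10.50 mm². Layer 39 (z = 9.75): the 25.5×10.5 cube contributes its full rectangle (area 267.75 mm²); the cube at (-3, -2.5) is absent (z outside [-0.5, 9]); the cube at (5.5, -4) (footprint 20.5×16) is included at this height (area 328.00 mm²); the cube at (8, 7) does not reach this height (z outside [-0.5, 5]); Taking the first minus the rest: starting from the 25.5×10.5 cube (267.75 mm²), the 20.5×16 cube at (5.5, -4) partially overlaps it — only the 210.00 mm² overlap (of its 328.00 mm²) is removed, clipping the outline — area = 57.75 mm². So its area = 57.75 mm². Layer 39 is larger (57.75 vs 10.50 mm²).

layer 39 (z = 9.75 mm)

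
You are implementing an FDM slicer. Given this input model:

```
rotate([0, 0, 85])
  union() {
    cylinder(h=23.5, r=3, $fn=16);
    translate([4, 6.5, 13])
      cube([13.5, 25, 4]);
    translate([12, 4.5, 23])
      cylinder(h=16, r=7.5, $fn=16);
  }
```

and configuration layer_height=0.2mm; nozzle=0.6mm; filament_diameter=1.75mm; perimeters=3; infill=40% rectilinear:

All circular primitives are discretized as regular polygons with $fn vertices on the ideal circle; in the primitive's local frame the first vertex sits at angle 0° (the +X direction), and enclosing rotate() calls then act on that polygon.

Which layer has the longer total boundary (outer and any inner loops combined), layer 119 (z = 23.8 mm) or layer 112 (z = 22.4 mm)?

Layer 119 (z = 23.8): the cylinder does not reach this height (z outside [0, 23.5]); the cube at (4, 6.5) is not intersected at this z (z outside [13, 17]); the cylinder at (12, 4.5): section is a regular 16-gon, circumradius r=7.5 (perimeter = 2·16·7.500·sin(180°/16) = 46.82 mm); Combining (union): only the r=7.5 cylinder at (12, 4.5) is present, so the union is just that shape — boundary = 46.82 mm; (whole slice rotated 85° about Z — lengths, areas and connectivity unchanged). So its perimeter = 46.82 mm. Layer 112 (z = 22.4): the r=3 cylinder contributes a regular 16-gon of circumradius 3 (perimeter = 2·16·3.000·sin(180°/16) = 18.73 mm); the cube at (4, 6.5) is absent (z outside [13, 17]); the cylinder at (12, 4.5) is absent (z outside [23, 39]); Merging all regions: only the r=3 cylinder is present, so the union is just that shape — boundary = 18.73 mm; (rotated 85° about Z; rotation is an isometry so areas/perimeters/island counts are preserved). So its perimeter = 18.73 mm. Layer 119 is larger (46.82 vs 18.73 mm).

layer 119 (z = 23.8 mm)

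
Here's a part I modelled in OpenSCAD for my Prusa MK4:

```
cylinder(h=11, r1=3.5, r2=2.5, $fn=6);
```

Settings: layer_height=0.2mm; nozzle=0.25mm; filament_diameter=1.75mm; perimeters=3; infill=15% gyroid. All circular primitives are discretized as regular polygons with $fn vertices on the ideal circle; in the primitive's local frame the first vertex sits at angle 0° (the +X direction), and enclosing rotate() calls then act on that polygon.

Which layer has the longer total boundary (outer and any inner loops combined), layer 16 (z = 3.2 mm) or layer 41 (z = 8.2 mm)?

layer 16 (z = 3.2 mm)

Layer 16 (z = 3.2): the cone: at t=0.291 of its height the radius interpolates to r₁+(r₂−r₁)t = 3.209, giving a regular 6-gon of that circumradius (perimeter = 2·6·3.209·sin(180°/6) = 19.25 mm). So its perimeter = 19.25 mm. Layer 41 (z = 8.2): the cone contributes a regular 6-gon of circumradius 2.755 (interpolated between r1=3.5 and r2=2.5 at t=0.745) (perimeter = 2·6·2.755·sin(180°/6) = 16.53 mm). So its perimeter = 16.53 mm. Layer 16 is larger (19.25 vs 16.53 mm).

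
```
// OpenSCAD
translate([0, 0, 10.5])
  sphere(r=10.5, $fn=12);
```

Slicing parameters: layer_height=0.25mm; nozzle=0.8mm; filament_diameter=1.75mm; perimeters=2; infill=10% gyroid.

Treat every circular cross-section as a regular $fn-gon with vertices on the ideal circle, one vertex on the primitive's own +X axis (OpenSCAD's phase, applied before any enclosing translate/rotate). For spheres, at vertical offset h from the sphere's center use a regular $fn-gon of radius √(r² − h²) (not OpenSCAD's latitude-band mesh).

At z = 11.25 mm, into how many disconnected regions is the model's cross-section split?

At z = 11.25 mm: the sphere: section is a regular 12-gon, circumradius = √(r²−h²) = √(10.5²−0.75²) = 10.473. The result has 1 disconnected region.

1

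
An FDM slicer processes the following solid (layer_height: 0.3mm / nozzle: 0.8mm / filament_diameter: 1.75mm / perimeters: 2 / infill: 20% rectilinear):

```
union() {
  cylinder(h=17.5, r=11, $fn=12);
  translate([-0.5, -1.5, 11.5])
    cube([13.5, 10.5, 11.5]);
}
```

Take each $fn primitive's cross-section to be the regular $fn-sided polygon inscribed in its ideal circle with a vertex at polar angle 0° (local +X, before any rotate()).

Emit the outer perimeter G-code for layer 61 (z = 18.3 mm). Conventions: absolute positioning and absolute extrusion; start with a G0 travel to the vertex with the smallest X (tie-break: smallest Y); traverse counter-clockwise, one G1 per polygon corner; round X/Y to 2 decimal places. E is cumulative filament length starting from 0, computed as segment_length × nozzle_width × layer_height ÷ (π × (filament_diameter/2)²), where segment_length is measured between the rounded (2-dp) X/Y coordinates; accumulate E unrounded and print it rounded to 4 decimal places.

G0 X-0.50 Y-1.50 Z18.30
G1 X13.00 Y-1.50 E1.3470
G1 X13.00 Y9.00 E2.3947
G1 X-0.50 Y9.00 E3.7418
G1 X-0.50 Y-1.50 E4.7895

At z = 18.3 mm: the cylinder does not reach this height (z outside [0, 17.5]); the 13.5×10.5 cube at (-0.5, -1.5) contributes its full rectangle; Taking the union: only the 13.5×10.5 cube at (-0.5, -1.5) is present, so the union is just that shape — 1 connected region. The outline is a single polygon with 4 vertices. Extrusion per mm of travel: 0.8 × 0.3 / (π × 0.875²) = 0.099780. Accumulating E over each segment gives final E = 4.7895.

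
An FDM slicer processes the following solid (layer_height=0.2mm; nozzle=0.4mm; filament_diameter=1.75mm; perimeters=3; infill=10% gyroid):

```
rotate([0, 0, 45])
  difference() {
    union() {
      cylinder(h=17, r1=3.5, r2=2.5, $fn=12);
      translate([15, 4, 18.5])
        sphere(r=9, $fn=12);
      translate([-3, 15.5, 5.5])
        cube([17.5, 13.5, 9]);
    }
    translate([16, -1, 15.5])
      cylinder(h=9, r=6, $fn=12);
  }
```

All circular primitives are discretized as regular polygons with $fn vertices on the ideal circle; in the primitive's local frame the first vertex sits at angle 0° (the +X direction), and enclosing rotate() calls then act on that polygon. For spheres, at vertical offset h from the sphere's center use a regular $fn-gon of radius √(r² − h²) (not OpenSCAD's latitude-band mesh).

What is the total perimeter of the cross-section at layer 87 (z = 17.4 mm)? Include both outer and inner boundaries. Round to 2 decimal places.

64.79 mm

At z = 17.4 mm: the cone is not intersected at this z (z outside [0, 17]); the r=9 sphere at (15, 4) contributes a regular 12-gon of circumradius √(9²−1.1²) = 8.933 (perimeter = 2·12·8.933·sin(180°/12) = 55.49 mm); the cube at (-3, 15.5) is not intersected at this z (z outside [5.5, 14.5]); Combining (union): only the r=9 sphere at (15, 4) is present, so the union is just that shape — boundary = 55.49 mm; the r=6 cylinder at (16, -1) contributes a regular 12-gon of circumradius 6 (perimeter = 2·12·6.000·sin(180°/12) = 37.27 mm); Subtracting the remaining from the first: starting from that combined region, the r=6 cylinder at (16, -1) partially overlaps it — only the 87.95 mm² overlap (of its 108.00 mm²) is removed, clipping the outline — boundary = 64.79 mm; (whole slice rotated 45° about Z — lengths, areas and connectivity unchanged). Overall, the cross-section is a single solid region. Total boundary length (outer) = 64.79 mm.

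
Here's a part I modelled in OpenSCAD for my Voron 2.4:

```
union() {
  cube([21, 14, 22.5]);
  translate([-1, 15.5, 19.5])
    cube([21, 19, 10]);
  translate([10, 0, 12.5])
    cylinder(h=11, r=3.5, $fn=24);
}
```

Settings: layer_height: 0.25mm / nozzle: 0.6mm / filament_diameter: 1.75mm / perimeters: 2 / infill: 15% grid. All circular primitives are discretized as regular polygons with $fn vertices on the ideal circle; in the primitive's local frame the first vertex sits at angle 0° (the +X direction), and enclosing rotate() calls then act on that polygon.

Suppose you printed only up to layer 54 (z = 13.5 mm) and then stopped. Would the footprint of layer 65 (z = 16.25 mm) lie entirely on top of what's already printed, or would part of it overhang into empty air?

entirely on top

Compare the two slices. At z = 13.5: the cube (footprint 21×14) is included at this height (area 294.00 mm²); the cube at (-1, 15.5) is not intersected at this z (z outside [19.5, 29.5]); the r=3.5 cylinder at (10, 0) gives a regular 24-gon of circumradius 3.5 (constant along its height) (area = (24/2)·3.500²·sin(360°/24) = 38.05 mm²); Combining (union): the regions partially overlap — summed areas 332.05 mm² minus the doubly-counted overlap 19.02 mm² gives 313.02 mm² — area = 313.02 mm². At z = 16.25: the cube (footprint 21×14) is included at this height (area 294.00 mm²); the cube at (-1, 15.5) does not reach this height (z outside [19.5, 29.5]); the cylinder at (10, 0): section is a regular 24-gon, circumradius r=3.5 (area = (24/2)·3.500²·sin(360°/24) = 38.05 mm²); Combining (union): the regions partially overlap — summed areas 332.05 mm² minus the doubly-counted overlap 19.02 mm² gives 313.02 mm² — area = 313.02 mm². Checking containment: the cross-section at z = 16.25 is a subset of the cross-section at z = 13.5.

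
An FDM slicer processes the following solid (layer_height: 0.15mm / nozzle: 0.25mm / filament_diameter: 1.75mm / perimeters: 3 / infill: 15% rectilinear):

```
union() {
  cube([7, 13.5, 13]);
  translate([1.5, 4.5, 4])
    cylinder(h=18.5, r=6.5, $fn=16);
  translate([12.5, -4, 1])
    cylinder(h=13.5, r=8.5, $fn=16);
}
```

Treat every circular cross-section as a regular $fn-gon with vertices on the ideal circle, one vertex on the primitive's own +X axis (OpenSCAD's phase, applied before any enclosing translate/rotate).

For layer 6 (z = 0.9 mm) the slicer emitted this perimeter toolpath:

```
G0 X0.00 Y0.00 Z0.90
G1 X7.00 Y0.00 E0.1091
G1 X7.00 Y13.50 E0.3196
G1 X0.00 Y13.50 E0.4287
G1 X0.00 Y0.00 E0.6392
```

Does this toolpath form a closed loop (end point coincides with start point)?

Start point (G0): (0.00, 0.00). End point (last G1): the path returns to the start — closed.

yes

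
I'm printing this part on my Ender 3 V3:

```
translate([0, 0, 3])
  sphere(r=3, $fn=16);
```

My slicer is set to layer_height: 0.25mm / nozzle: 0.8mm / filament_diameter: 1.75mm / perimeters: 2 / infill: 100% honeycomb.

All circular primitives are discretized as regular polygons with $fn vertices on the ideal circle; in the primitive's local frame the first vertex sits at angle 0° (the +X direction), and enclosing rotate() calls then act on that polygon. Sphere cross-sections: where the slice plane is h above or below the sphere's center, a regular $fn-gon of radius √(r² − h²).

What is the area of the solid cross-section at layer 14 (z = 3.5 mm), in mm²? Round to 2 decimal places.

26.79 mm²

At z = 3.5 mm: the sphere: section is a regular 16-gon, circumradius = √(r²−h²) = √(3²−0.5²) = 2.958 (area = (16/2)·2.958²·sin(360°/16) = 26.79 mm²). Overall, the cross-section is a single solid region. Net area = 26.79 mm².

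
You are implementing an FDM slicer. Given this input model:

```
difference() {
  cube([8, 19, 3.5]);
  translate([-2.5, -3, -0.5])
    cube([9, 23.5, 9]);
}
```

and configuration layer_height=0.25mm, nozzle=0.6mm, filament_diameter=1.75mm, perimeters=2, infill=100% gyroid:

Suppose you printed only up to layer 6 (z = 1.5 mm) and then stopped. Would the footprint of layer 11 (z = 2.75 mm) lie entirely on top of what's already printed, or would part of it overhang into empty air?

Compare the two slices. At z = 1.5: the cube (footprint 8×19) is included at this height (area 152.00 mm²); the 9×23.5 cube at (-2.5, -3) contributes its full rectangle (area 211.50 mm²); Taking the first minus the rest: starting from the 8×19 cube (152.00 mm²), the 9×23.5 cube at (-2.5, -3) partially overlaps it — only the 123.50 mm² overlap (of its 211.50 mm²) is removed, clipping the outline — area = 28.50 mm². At z = 2.75: the 8×19 cube contributes its full rectangle (area 152.00 mm²); the 9×23.5 cube at (-2.5, -3) contributes its full rectangle (area 211.50 mm²); Taking the first minus the rest: starting from the 8×19 cube (152.00 mm²), the 9×23.5 cube at (-2.5, -3) partially overlaps it — only the 123.50 mm² overlap (of its 211.50 mm²) is removed, clipping the outline — area = 28.50 mm². Checking containment: the cross-section at z = 2.75 is a subset of the cross-section at z = 1.5.

entirely on top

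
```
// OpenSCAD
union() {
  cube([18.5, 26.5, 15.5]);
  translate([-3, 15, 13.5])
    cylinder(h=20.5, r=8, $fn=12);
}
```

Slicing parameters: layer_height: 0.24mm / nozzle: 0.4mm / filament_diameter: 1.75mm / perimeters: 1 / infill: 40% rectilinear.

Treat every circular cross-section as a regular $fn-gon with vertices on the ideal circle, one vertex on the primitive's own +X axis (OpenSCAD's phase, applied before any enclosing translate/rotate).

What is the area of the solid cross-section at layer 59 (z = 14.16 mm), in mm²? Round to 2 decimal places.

631.84 mm²

At z = 14.16 mm: the 18.5×26.5 cube contributes its full rectangle (area 490.25 mm²); the r=8 cylinder at (-3, 15) gives a regular 12-gon of circumradius 8 (constant along its height) (area = (12/2)·8.000²·sin(360°/12) = 192.00 mm²); Combining (union): the regions partially overlap — summed areas 682.25 mm² minus the doubly-counted overlap 50.41 mm² gives 631.84 mm² — area = 631.84 mm². Overall, the cross-section is a single solid region. Net area = 631.84 mm².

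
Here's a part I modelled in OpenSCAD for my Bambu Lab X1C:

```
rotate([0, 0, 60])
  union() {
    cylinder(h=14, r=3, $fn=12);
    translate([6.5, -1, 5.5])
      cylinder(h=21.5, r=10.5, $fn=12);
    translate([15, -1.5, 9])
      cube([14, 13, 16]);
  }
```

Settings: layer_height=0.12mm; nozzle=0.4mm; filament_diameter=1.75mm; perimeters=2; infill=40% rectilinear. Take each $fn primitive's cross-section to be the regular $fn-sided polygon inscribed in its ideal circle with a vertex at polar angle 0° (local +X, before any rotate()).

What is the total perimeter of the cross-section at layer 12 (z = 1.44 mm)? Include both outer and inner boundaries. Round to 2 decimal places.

At z = 1.44 mm: the r=3 cylinder gives a regular 12-gon of circumradius 3 (constant along its height) (perimeter = 2·12·3.000·sin(180°/12) = 18.63 mm); the cylinder at (6.5, -1) is not intersected at this z (z outside [5.5, 27]); the cube at (15, -1.5) does not reach this height (z outside [9, 25]); Combining (union): only the r=3 cylinder is present, so the union is just that shape — boundary = 18.63 mm; (whole slice rotated 60° about Z — lengths, areas and connectivity unchanged). Overall, the cross-section is a single solid region. Total boundary length (outer) = 18.63 mm.

18.63 mm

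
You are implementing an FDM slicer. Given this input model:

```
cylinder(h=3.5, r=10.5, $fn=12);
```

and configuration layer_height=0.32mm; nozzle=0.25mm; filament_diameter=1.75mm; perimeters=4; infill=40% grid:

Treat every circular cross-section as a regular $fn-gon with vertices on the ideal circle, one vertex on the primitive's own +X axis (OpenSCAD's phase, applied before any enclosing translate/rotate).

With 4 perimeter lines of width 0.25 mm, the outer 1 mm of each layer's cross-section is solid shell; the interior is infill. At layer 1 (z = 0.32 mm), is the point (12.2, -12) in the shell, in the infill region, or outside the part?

outside

At z = 0.32 mm: the r=10.5 cylinder contributes a regular 12-gon of circumradius 10.5. Overall, the cross-section is a single solid region. The nearest boundary edge runs (5.25, -9.09)→(9.09, -5.25); distance from the point to it = 6.97 mm. The point is not inside any of the regions above, so it lies outside the cross-section (6.97 mm from the nearest boundary).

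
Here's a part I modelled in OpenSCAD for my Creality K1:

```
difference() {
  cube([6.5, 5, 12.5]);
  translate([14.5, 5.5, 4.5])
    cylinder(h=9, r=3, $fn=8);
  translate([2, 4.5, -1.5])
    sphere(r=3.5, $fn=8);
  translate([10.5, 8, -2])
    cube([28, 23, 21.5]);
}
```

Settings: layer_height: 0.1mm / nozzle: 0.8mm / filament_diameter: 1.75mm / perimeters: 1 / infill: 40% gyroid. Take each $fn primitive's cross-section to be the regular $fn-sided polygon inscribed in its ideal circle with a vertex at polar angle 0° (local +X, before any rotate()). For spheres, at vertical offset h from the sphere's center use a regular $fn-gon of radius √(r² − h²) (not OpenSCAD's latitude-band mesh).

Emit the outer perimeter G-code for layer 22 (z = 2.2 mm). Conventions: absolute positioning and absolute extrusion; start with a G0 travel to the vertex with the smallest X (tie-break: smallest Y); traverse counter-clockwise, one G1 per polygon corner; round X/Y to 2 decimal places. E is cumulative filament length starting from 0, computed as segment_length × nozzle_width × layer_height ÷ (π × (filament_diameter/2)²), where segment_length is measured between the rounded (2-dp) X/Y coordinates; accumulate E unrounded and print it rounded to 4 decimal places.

At z = 2.2 mm: the 6.5×5 cube contributes its full rectangle; the cylinder at (14.5, 5.5) is absent (z outside [4.5, 13.5]); the sphere at (2, 4.5) is absent (|z−center|=3.700 > r=3.5); the cube at (10.5, 8) is present — its section is the full 28×23 rectangle; After the difference (first − rest): starting from the 6.5×5 cube, the 28×23 cube at (10.5, 8) misses the remaining region (no effect) — 1 connected region. The outline is a single polygon with 4 vertices. Extrusion per mm of travel: 0.8 × 0.1 / (π × 0.875²) = 0.033260. Accumulating E over each segment gives final E = 0.7650.

G0 X0.00 Y0.00 Z2.20
G1 X6.50 Y0.00 E0.2162
G1 X6.50 Y5.00 E0.3825
G1 X0.00 Y5.00 E0.5987
G1 X0.00 Y0.00 E0.7650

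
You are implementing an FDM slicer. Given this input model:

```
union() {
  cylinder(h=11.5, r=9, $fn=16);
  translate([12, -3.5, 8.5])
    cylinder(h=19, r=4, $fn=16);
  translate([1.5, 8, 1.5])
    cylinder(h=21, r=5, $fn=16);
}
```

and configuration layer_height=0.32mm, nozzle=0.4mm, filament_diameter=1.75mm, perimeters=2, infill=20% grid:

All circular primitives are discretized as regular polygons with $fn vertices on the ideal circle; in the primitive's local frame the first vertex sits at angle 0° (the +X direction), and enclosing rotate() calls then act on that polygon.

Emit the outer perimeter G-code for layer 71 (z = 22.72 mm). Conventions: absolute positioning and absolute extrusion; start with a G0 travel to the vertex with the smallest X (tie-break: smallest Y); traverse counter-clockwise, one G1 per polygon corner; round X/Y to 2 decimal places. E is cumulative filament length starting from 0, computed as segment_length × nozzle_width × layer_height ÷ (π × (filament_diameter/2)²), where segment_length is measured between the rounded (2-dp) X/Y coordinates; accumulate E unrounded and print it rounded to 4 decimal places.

G0 X8.00 Y-3.50 Z22.72
G1 X8.30 Y-5.03 E0.0830
G1 X9.17 Y-6.33 E0.1662
G1 X10.47 Y-7.20 E0.2495
G1 X12.00 Y-7.50 E0.3324
G1 X13.53 Y-7.20 E0.4154
G1 X14.83 Y-6.33 E0.4986
G1 X15.70 Y-5.03 E0.5819
G1 X16.00 Y-3.50 E0.6649
G1 X15.70 Y-1.97 E0.7478
G1 X14.83 Y-0.67 E0.8311
G1 X13.53 Y0.20 E0.9143
G1 X12.00 Y0.50 E0.9973
G1 X10.47 Y0.20 E1.0803
G1 X9.17 Y-0.67 E1.1635
G1 X8.30 Y-1.97 E1.2467
G1 X8.00 Y-3.50 E1.3297

At z = 22.72 mm: the cylinder is not intersected at this z (z outside [0, 11.5]); the r=4 cylinder at (12, -3.5) contributes a regular 16-gon of circumradius 4; the cylinder at (1.5, 8) is not intersected at this z (z outside [1.5, 22.5]); Taking the union: only the r=4 cylinder at (12, -3.5) is present, so the union is just that shape — 1 connected region. The outline is a single polygon with 16 vertices. Extrusion per mm of travel: 0.4 × 0.32 / (π × 0.875²) = 0.053216. Accumulating E over each segment gives final E = 1.3297.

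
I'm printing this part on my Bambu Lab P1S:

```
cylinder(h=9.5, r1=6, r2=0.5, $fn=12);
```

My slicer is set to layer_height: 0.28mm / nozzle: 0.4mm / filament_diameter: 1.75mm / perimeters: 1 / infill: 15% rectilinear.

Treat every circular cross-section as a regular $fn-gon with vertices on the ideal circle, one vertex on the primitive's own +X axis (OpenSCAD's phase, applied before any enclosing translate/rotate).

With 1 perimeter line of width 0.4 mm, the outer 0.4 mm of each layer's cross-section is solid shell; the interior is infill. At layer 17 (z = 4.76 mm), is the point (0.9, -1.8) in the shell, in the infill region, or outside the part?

At z = 4.76 mm: the cone (r1=6→r2=0.5) has section circumradius 3.244 here — a regular 12-gon. Overall, the cross-section is a single solid region. The nearest boundary edge runs (-0.00, -3.24)→(1.62, -2.81); distance from the point to it = 1.16 mm. The point is inside the cross-section and 1.16 mm from the nearest boundary — more than the 0.4 mm shell width (1 × 0.4), so it's in the infill interior.

infill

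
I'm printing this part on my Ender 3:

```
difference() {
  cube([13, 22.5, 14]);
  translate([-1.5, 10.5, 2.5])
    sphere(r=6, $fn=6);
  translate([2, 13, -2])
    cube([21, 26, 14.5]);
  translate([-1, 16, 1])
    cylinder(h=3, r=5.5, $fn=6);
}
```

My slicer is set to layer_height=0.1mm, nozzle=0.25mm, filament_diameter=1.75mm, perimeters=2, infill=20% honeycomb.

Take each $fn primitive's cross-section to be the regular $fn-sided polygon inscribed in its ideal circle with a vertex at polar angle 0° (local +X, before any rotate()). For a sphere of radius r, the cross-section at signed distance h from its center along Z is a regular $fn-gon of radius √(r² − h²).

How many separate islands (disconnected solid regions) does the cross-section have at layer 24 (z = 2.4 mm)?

2

At z = 2.4 mm: the 13×22.5 cube contributes its full rectangle; the r=6 sphere at (-1.5, 10.5) slices to a regular 6-gon of circumradius 5.999 (√(r²−h²) with h=0.1 from center); the 21×26 cube at (2, 13) contributes its full rectangle; the r=5.5 cylinder at (-1, 16) gives a regular 6-gon of circumradius 5.5 (constant along its height); Taking the first minus the rest: starting from the 13×22.5 cube, the r=6 sphere at (-1.5, 10.5) partially overlaps it — only the 31.17 mm² overlap (of its 93.50 mm²) is removed, clipping the outline; the 21×26 cube at (2, 13) partially overlaps it — only the 103.53 mm² overlap (of its 546.00 mm²) is removed, clipping the outline; the r=5.5 cylinder at (-1, 16) partially overlaps it — only the 10.30 mm² overlap (of its 78.59 mm²) is removed, clipping the outline — 2 connected regions. Overall, the cross-section has 2 separate islands. Island count = 2.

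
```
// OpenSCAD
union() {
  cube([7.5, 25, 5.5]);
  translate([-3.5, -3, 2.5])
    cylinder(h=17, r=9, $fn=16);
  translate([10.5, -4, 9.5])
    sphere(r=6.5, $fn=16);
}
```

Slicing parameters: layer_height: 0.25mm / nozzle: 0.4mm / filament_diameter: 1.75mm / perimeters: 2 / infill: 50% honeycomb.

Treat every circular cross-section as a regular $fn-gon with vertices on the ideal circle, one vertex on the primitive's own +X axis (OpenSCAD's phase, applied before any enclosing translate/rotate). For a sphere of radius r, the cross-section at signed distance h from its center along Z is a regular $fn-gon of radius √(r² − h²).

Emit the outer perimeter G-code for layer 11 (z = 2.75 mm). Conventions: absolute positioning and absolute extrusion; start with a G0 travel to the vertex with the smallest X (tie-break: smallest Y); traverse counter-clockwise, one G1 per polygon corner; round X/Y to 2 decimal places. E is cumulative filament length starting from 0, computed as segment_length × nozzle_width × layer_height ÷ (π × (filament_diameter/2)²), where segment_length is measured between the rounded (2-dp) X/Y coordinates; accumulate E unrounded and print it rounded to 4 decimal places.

G0 X-12.50 Y-3.00 Z2.75
G1 X-11.81 Y-6.44 E0.1459
G1 X-9.86 Y-9.36 E0.2918
G1 X-6.94 Y-11.31 E0.4378
G1 X-3.50 Y-12.00 E0.5837
G1 X-0.06 Y-11.31 E0.7296
G1 X2.86 Y-9.36 E0.8755
G1 X4.81 Y-6.44 E1.0215
G1 X5.50 Y-3.00 E1.1674
G1 X4.90 Y0.00 E1.2946
G1 X7.50 Y0.00 E1.4027
G1 X7.50 Y25.00 E2.4421
G1 X0.00 Y25.00 E2.7539
G1 X0.00 Y5.28 E3.5737
G1 X-0.06 Y5.31 E3.5765
G1 X-3.50 Y6.00 E3.7224
G1 X-6.94 Y5.31 E3.8683
G1 X-9.86 Y3.36 E4.0142
G1 X-11.81 Y0.44 E4.1602
G1 X-12.50 Y-3.00 E4.3061

At z = 2.75 mm: the cube (footprint 7.5×25) is included at this height; the cylinder at (-3.5, -3): section is a regular 16-gon, circumradius r=9; the sphere at (10.5, -4) does not reach this height (|z−center|=6.750 > r=6.5); Merging all regions: the regions partially overlap (shared area 16.11 mm²), so overlapping operands fuse into one piece — 1 connected region. The outline is a single polygon with 19 vertices. Extrusion per mm of travel: 0.4 × 0.25 / (π × 0.875²) = 0.041575. Accumulating E over each segment gives final E = 4.3061.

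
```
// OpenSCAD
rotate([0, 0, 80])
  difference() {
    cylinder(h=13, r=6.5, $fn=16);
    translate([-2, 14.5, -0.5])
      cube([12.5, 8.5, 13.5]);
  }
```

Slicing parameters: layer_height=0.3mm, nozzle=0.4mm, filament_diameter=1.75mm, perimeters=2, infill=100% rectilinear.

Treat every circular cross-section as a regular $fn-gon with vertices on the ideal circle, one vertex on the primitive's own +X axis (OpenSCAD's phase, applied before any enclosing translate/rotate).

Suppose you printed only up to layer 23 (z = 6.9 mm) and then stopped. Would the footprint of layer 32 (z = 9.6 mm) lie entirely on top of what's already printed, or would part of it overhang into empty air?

Compare the two slices. At z = 6.9: the cylinder: section is a regular 16-gon, circumradius r=6.5 (area = (16/2)·6.500²·sin(360°/16) = 129.35 mm²); the 12.5×8.5 cube at (-2, 14.5) contributes its full rectangle (area 106.25 mm²); After the difference (first − rest): starting from the r=6.5 cylinder (129.35 mm²), the 12.5×8.5 cube at (-2, 14.5) misses the remaining region (no effect) — area = 129.35 mm²; (rotated 80° about Z; rotation is an isometry so areas/perimeters/island counts are preserved). At z = 9.6: the r=6.5 cylinder gives a regular 16-gon of circumradius 6.5 (constant along its height) (area = (16/2)·6.500²·sin(360°/16) = 129.35 mm²); the cube at (-2, 14.5) is present — its section is the full 12.5×8.5 rectangle (area 106.25 mm²); After the difference (first − rest): starting from the r=6.5 cylinder (129.35 mm²), the 12.5×8.5 cube at (-2, 14.5) misses the remaining region (no effect) — area = 129.35 mm²; (rotated 80° about Z; rotation is an isometry so areas/perimeters/island counts are preserved). Checking containment: the cross-section at z = 9.6 is a subset of the cross-section at z = 6.9.

entirely on top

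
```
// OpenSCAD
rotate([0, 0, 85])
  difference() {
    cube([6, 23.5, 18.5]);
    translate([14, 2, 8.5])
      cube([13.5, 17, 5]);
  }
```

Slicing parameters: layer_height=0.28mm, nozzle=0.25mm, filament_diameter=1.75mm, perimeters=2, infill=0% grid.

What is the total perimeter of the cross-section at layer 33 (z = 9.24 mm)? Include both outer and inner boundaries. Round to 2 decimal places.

59.00 mm

At z = 9.24 mm: the 6×23.5 cube contributes its full rectangle (perimeter 59.00 mm); the cube at (14, 2) (footprint 13.5×17) is included at this height (perimeter 61.00 mm); Taking the first minus the rest: starting from the 6×23.5 cube, the 13.5×17 cube at (14, 2) misses the remaining region (no effect) — boundary = 59.00 mm; (rotated 85° about Z; rotation is an isometry so areas/perimeters/island counts are preserved). Overall, the cross-section is a single solid region. Total boundary length (outer) = 59.00 mm.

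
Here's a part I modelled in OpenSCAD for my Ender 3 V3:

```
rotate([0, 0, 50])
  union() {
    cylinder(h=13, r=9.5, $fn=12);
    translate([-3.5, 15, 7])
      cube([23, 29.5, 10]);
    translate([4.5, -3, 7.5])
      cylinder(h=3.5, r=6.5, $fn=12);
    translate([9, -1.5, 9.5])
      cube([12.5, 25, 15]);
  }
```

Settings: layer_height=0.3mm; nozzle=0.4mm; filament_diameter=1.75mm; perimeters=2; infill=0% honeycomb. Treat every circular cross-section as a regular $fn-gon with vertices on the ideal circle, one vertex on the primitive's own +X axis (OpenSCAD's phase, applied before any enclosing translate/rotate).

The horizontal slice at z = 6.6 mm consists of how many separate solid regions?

At z = 6.6 mm: the cylinder: section is a regular 12-gon, circumradius r=9.5; the cube at (-3.5, 15) is not intersected at this z (z outside [7, 17]); the cylinder at (4.5, -3) is absent (z outside [7.5, 11]); the cube at (9, -1.5) is not intersected at this z (z outside [9.5, 24.5]); Combining (union): only the r=9.5 cylinder is present, so the union is just that shape — 1 connected region; (rotated 50° about Z; rotation is an isometry so areas/perimeters/island counts are preserved). The result has 1 disconnected region.

1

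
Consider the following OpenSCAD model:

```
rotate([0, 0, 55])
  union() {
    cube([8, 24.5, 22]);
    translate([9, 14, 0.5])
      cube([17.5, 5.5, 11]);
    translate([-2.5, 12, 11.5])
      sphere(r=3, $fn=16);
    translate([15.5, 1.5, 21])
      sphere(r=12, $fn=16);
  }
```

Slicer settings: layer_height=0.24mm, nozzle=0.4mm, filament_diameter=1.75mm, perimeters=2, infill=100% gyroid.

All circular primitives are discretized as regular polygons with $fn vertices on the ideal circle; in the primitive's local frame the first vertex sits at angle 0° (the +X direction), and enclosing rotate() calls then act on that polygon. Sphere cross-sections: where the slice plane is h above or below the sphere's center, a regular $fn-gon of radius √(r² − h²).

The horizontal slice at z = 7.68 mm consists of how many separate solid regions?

At z = 7.68 mm: the cube (footprint 8×24.5) is included at this height; the cube at (9, 14) (footprint 17.5×5.5) is included at this height; the sphere at (-2.5, 12) is absent (|z−center|=3.820 > r=3); the sphere at (15.5, 1.5) does not reach this height (|z−center|=13.320 > r=12); Merging all regions: the 2 present regions are separate (no shared area or edge), so areas and boundary lengths simply add and each stays a separate island — 2 connected regions; (rotated 55° about Z; rotation is an isometry so areas/perimeters/island counts are preserved). The result has 2 disconnected regions.

2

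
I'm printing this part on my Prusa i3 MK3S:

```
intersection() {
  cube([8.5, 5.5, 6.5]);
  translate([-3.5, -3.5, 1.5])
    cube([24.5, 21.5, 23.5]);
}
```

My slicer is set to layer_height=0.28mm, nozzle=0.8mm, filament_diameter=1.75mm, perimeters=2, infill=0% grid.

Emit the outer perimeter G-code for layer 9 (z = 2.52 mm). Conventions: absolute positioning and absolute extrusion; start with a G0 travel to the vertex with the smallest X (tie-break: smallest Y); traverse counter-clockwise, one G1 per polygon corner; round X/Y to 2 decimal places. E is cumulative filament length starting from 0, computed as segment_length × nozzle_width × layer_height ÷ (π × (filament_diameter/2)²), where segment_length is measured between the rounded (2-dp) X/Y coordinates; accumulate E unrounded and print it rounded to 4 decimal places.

G0 X0.00 Y0.00 Z2.52
G1 X8.50 Y0.00 E0.7916
G1 X8.50 Y5.50 E1.3038
G1 X0.00 Y5.50 E2.0954
G1 X0.00 Y0.00 E2.6076

At z = 2.52 mm: the cube is present — its section is the full 8.5×5.5 rectangle; the cube at (-3.5, -3.5) is present — its section is the full 24.5×21.5 rectangle; Taking the intersection: the 8.5×5.5 cube lies inside the 24.5×21.5 cube at (-3.5, -3.5), so it is kept whole — 1 connected region. The outline is a single polygon with 4 vertices. Extrusion per mm of travel: 0.8 × 0.28 / (π × 0.875²) = 0.093128. Accumulating E over each segment gives final E = 2.6076.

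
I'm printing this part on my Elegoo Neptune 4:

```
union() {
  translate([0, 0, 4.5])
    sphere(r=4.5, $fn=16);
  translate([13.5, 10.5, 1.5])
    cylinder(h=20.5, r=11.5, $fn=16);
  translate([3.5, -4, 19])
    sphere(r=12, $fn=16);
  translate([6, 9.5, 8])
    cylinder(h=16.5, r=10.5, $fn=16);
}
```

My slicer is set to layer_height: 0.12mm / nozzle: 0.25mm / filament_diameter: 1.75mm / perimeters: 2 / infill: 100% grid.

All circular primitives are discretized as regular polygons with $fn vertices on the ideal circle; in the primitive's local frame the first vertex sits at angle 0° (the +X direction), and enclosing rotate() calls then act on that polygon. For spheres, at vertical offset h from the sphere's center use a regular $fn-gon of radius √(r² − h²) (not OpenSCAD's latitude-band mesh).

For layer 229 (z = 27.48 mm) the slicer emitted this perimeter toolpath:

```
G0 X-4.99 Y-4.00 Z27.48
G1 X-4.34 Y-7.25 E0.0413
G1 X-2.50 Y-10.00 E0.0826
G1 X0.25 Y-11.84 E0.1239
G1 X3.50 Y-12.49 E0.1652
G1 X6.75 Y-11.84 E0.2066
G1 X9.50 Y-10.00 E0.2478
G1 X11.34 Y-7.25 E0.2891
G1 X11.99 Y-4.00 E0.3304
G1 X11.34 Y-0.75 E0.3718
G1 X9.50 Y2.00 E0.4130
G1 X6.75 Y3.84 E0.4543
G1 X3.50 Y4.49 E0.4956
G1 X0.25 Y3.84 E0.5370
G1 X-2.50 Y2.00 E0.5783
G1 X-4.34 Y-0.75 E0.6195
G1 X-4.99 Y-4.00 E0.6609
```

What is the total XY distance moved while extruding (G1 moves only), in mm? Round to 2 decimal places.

Sum the Euclidean lengths of each G1 segment: total = 52.99 mm.

52.99 mm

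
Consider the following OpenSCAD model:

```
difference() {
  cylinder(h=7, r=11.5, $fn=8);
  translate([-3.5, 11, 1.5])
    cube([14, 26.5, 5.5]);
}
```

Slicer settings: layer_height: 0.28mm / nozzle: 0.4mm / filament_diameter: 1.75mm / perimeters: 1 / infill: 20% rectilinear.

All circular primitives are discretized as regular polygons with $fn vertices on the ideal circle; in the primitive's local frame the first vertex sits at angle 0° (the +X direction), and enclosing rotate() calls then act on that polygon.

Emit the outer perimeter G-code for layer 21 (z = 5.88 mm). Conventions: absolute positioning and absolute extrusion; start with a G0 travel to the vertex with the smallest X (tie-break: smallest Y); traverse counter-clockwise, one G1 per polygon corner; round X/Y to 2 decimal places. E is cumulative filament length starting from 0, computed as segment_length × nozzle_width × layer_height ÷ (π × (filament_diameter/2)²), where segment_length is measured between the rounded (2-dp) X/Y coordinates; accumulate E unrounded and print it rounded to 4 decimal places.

At z = 5.88 mm: the r=11.5 cylinder contributes a regular 8-gon of circumradius 11.5; the cube at (-3.5, 11) is present — its section is the full 14×26.5 rectangle; After the difference (first − rest): starting from the r=11.5 cylinder, the 14×26.5 cube at (-3.5, 11) partially overlaps it — only the 0.60 mm² overlap (of its 371.00 mm²) is removed, clipping the outline — 1 connected region. The outline is a single polygon with 9 vertices. Extrusion per mm of travel: 0.4 × 0.28 / (π × 0.875²) = 0.046564. Accumulating E over each segment gives final E = 3.2692.

G0 X-11.50 Y0.00 Z5.88
G1 X-8.13 Y-8.13 E0.4098
G1 X0.00 Y-11.50 E0.8196
G1 X8.13 Y-8.13 E1.2294
G1 X11.50 Y0.00 E1.6392
G1 X8.13 Y8.13 E2.0490
G1 X1.21 Y11.00 E2.3978
G1 X-1.21 Y11.00 E2.5105
G1 X-8.13 Y8.13 E2.8594
G1 X-11.50 Y0.00 E3.2692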